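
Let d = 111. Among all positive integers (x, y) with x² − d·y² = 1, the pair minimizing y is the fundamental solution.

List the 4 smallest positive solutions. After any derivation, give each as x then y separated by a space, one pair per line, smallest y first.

295 28
174049 16520
102688615 9746772
60586108801 5750578960

√111 → a₀=10, period (1,1,6,1,1,20); ℓ=6 even so k=5
k=0  a_k=10  p_k/q_k = 10/1
…
k=3  a_k=6  p_k/q_k = 137/13
k=4  a_k=1  p_k/q_k = 158/15
k=5  a_k=1  p_k/q_k = 295/28
(x₁, y₁) = (295, 28);  295² − 111·28² = 1 ✓
(295+28√111)^2 = 174049 + 16520√111
(295+28√111)^3 = 102688615 + 9746772√111
(295+28√111)^4 = 60586108801 + 5750578960√111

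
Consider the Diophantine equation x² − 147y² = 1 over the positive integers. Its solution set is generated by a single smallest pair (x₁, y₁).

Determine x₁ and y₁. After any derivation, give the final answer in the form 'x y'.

[12; 8,24] for √147; ℓ=2 ⇒ convergent index 1
a_0=12:  p_0=12·1+0=12,  q_0=12·0+1=1
a_1=8:  p_1=8·12+1=97,  q_1=8·1+0=8
fundamental: x₁=97, y₁=8  (since 9409 − 147·64 = 1)

97 8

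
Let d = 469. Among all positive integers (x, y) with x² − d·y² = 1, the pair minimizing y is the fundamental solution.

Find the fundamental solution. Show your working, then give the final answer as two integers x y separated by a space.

137215 6336

[21; 1,1,1,10,6,10,1,1,1,42] for √469; ℓ=10 ⇒ convergent index 9
step 0: (21, 1)  from 21·(1,0) + (0,1)
step 1: (22, 1)  from 1·(21,1) + (1,0)
…
step 5: (4223, 195)  from 6·(693,32) + (65,3)
step 6: (42923, 1982)  from 10·(4223,195) + (693,32)
step 7: (47146, 2177)  from 1·(42923,1982) + (4223,195)
step 8: (90069, 4159)  from 1·(47146,2177) + (42923,1982)
step 9: (137215, 6336)  from 1·(90069,4159) + (47146,2177)
fundamental: x₁=137215, y₁=6336  (since 18827956225 − 469·40144896 = 1)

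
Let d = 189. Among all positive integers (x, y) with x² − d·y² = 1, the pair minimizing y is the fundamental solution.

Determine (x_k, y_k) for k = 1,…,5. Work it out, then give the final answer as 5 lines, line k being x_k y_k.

55 4
6049 440
665335 48396
73180801 5323120
8049222775 585494804

d=189: √d = [13; 1,2,1,26] (ℓ=4, even), read p_3/q_3
i=0: a=13 ⇒ p=13, q=1
i=1: a=1 ⇒ p=14, q=1
i=2: a=2 ⇒ p=41, q=3
i=3: a=1 ⇒ p=55, q=4
fundamental: x₁=55, y₁=4  (since 3025 − 189·16 = 1)
(x_2, y_2) = (55·55 + 189·4·4, 55·4 + 4·55) = (6049, 440)
(x_3, y_3) = (55·6049 + 189·4·440, 55·440 + 4·6049) = (665335, 48396)
(x_4, y_4) = (55·665335 + 189·4·48396, 55·48396 + 4·665335) = (73180801, 5323120)
(x_5, y_5) = (55·73180801 + 189·4·5323120, 55·5323120 + 4·73180801) = (8049222775, 585494804)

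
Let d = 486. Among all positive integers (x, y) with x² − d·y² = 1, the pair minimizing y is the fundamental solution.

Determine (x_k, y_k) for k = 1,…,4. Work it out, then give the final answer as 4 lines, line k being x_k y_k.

485 22
470449 21340
456335045 20699778
442644523201 20078763320

√486 = [22; 22,44, …], period ℓ=2 (even) → k=1
a_0=22:  p_0=22·1+0=22,  q_0=22·0+1=1
a_1=22:  p_1=22·22+1=485,  q_1=22·1+0=22
fundamental: x₁=485, y₁=22  (since 235225 − 486·484 = 1)
(485+22√486)^2 = 470449 + 21340√486
(485+22√486)^3 = 456335045 + 20699778√486
(485+22√486)^4 = 442644523201 + 20078763320√486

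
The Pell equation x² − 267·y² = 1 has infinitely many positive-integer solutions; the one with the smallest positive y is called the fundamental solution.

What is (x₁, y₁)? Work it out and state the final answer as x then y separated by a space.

√267 = [16; 2,1,15,1,2,32, …], period ℓ=6 (even) → k=5
k=0  a_k=16  p_k/q_k = 16/1
…
k=2  a_k=1  p_k/q_k = 49/3
…
k=4  a_k=1  p_k/q_k = 817/50
k=5  a_k=2  p_k/q_k = 2402/147
(x₁, y₁) = (2402, 147);  2402² − 267·147² = 1 ✓

2402 147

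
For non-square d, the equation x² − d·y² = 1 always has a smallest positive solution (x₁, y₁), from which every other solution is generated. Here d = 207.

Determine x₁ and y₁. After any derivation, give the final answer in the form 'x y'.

[14; 2,1,1,2,1,1,2,28] for √207; ℓ=8 ⇒ convergent index 7
a_0=14:  p_0=14·1+0=14,  q_0=14·0+1=1
a_1=2:  p_1=2·14+1=29,  q_1=2·1+0=2
…
a_4=2:  p_4=2·72+43=187,  q_4=2·5+3=13
a_5=1:  p_5=1·187+72=259,  q_5=1·13+5=18
a_6=1:  p_6=1·259+187=446,  q_6=1·18+13=31
a_7=2:  p_7=2·446+259=1151,  q_7=2·31+18=80
→ (1151, 80).  Check: 1151²=1324801, 207·80²=1324800, difference 1.

1151 80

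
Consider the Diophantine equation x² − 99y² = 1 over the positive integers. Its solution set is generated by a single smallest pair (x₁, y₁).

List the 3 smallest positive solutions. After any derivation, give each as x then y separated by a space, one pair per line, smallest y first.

√99 → a₀=9, period (1,18); ℓ=2 even so k=1
i=0: a=9 ⇒ p=9, q=1
i=1: a=1 ⇒ p=10, q=1
(x₁, y₁) = (10, 1);  10² − 99·1² = 1 ✓
k=2:  x_2 = 10·10+99·1·1 = 199,  y_2 = 10·1+1·10 = 20
k=3:  x_3 = 10·199+99·1·20 = 3970,  y_3 = 10·20+1·199 = 399

10 1
199 20
3970 399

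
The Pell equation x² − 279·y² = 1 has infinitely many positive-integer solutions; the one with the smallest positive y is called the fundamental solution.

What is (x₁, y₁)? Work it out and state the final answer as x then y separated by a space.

√279 = [16; 1,2,2,1,2,2,1,32, …], period ℓ=8 (even) → k=7
i=0: a=16 ⇒ p=16, q=1
…
i=3: a=2 ⇒ p=117, q=7
…
i=6: a=2 ⇒ p=1069, q=64
i=7: a=1 ⇒ p=1520, q=91
fundamental: x₁=1520, y₁=91  (since 2310400 − 279·8281 = 1)

1520 91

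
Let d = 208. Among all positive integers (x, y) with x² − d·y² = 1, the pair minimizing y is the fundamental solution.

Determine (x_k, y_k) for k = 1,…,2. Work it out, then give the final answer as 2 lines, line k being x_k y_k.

649 45
842401 58410

d=208: √d = [14; 2,2,1,2,2,28] (ℓ=6, even), read p_5/q_5
k=0  a_k=14  p_k/q_k = 14/1
…
k=2  a_k=2  p_k/q_k = 72/5
…
k=4  a_k=2  p_k/q_k = 274/19
k=5  a_k=2  p_k/q_k = 649/45
→ (649, 45).  Check: 649²=421201, 208·45²=421200, difference 1.
k=2:  x_2 = 649·649+208·45·45 = 842401,  y_2 = 649·45+45·649 = 58410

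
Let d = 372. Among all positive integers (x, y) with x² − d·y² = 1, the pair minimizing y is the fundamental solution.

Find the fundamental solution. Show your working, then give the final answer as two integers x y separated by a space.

√372 → a₀=19, period (3,2,12,2,3,38); ℓ=6 even so k=5
k=0  a_k=19  p_k/q_k = 19/1
k=1  a_k=3  p_k/q_k = 58/3
k=2  a_k=2  p_k/q_k = 135/7
k=3  a_k=12  p_k/q_k = 1678/87
k=4  a_k=2  p_k/q_k = 3491/181
k=5  a_k=3  p_k/q_k = 12151/630
→ (12151, 630).  Check: 12151²=147646801, 372·630²=147646800, difference 1.

12151 630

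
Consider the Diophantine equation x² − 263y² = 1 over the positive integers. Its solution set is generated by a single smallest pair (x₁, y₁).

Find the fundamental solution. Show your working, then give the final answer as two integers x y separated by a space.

139128 8579

√263 = [16; 4,1,1,1,1,15,1,1,1,1,4,32, …], period ℓ=12 (even) → k=11
k=0  a_k=16  p_k/q_k = 16/1
k=1  a_k=4  p_k/q_k = 65/4
…
k=3  a_k=1  p_k/q_k = 146/9
k=4  a_k=1  p_k/q_k = 227/14
…
k=10  a_k=1  p_k/q_k = 30229/1864
k=11  a_k=4  p_k/q_k = 139128/8579
→ (139128, 8579).  Check: 139128²=19356600384, 263·8579²=19356600383, difference 1.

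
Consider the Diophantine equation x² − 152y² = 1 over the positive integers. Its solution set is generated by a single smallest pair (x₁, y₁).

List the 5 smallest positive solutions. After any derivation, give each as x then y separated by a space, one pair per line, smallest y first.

d=152: √d = [12; 3,24] (ℓ=2, even), read p_1/q_1
k=0  a_k=12  p_k/q_k = 12/1
k=1  a_k=3  p_k/q_k = 37/3
fundamental: x₁=37, y₁=3  (since 1369 − 152·9 = 1)
n=2: (37,3)∘(37,3) = (37·37+152·3·3, 37·3+3·37) = (2737,222)
n=3: (2737,222)∘(37,3) = (37·2737+152·3·222, 37·222+3·2737) = (202501,16425)
n=4: (202501,16425)∘(37,3) = (37·202501+152·3·16425, 37·16425+3·202501) = (14982337,1215228)
n=5: (14982337,1215228)∘(37,3) = (37·14982337+152·3·1215228, 37·1215228+3·14982337) = (1108490437,89910447)

37 3
2737 222
202501 16425
14982337 1215228
1108490437 89910447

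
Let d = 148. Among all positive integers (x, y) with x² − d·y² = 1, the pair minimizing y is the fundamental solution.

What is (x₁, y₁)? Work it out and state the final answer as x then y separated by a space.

73 6

√148 → a₀=12, period (6,24); ℓ=2 even so k=1
a_0=12:  p_0=12·1+0=12,  q_0=12·0+1=1
a_1=6:  p_1=6·12+1=73,  q_1=6·1+0=6
fundamental: x₁=73, y₁=6  (since 5329 − 148·36 = 1)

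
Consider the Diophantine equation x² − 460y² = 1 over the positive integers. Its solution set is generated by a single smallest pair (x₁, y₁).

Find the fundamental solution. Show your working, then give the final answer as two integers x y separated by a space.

2535751 118230

√460 = [21; 2,4,3,1,2,10,2,1,3,4,2,42, …], period ℓ=12 (even) → k=11
step 0: (21, 1)  from 21·(1,0) + (0,1)
step 1: (43, 2)  from 2·(21,1) + (1,0)
step 2: (193, 9)  from 4·(43,2) + (21,1)
step 3: (622, 29)  from 3·(193,9) + (43,2)
…
step 5: (2252, 105)  from 2·(815,38) + (622,29)
…
step 8: (72257, 3369)  from 1·(48922,2281) + (23335,1088)
step 9: (265693, 12388)  from 3·(72257,3369) + (48922,2281)
step 10: (1135029, 52921)  from 4·(265693,12388) + (72257,3369)
step 11: (2535751, 118230)  from 2·(1135029,52921) + (265693,12388)
→ (2535751, 118230).  Check: 2535751²=6430033134001, 460·118230²=6430033134000, difference 1.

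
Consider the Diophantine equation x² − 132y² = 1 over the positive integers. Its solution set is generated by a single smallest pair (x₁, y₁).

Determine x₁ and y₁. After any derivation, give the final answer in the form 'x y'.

d=132: √d = [11; 2,22] (ℓ=2, even), read p_1/q_1
k=0  a_k=11  p_k/q_k = 11/1
k=1  a_k=2  p_k/q_k = 23/2
→ (23, 2).  Check: 23²=529, 132·2²=528, difference 1.

23 2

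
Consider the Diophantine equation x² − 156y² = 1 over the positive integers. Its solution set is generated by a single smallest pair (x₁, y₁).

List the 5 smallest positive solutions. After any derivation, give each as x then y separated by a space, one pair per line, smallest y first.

[12; 2,24] for √156; ℓ=2 ⇒ convergent index 1
a_0=12:  p_0=12·1+0=12,  q_0=12·0+1=1
a_1=2:  p_1=2·12+1=25,  q_1=2·1+0=2
fundamental: x₁=25, y₁=2  (since 625 − 156·4 = 1)
n=2: (25,2)∘(25,2) = (25·25+156·2·2, 25·2+2·25) = (1249,100)
n=3: (1249,100)∘(25,2) = (25·1249+156·2·100, 25·100+2·1249) = (62425,4998)
n=4: (62425,4998)∘(25,2) = (25·62425+156·2·4998, 25·4998+2·62425) = (3120001,249800)
n=5: (3120001,249800)∘(25,2) = (25·3120001+156·2·249800, 25·249800+2·3120001) = (155937625,12485002)

25 2
1249 100
62425 4998
3120001 249800
155937625 12485002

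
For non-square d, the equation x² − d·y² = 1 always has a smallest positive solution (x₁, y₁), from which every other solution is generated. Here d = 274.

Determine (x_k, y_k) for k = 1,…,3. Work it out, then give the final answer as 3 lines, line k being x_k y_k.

√274 = [16; 1,1,4,4,1,1,32, …], period ℓ=7 (odd) → k=13
k=0  a_k=16  p_k/q_k = 16/1
…
k=2  a_k=1  p_k/q_k = 33/2
k=3  a_k=4  p_k/q_k = 149/9
k=4  a_k=4  p_k/q_k = 629/38
k=5  a_k=1  p_k/q_k = 778/47
k=6  a_k=1  p_k/q_k = 1407/85
k=7  a_k=32  p_k/q_k = 45802/2767
…
k=12  a_k=1  p_k/q_k = 2189276/132259
k=13  a_k=1  p_k/q_k = 3959299/239190
→ (3959299, 239190).  Check: 3959299²=15676048571401, 274·239190²=15676048571400, difference 1.
k=2:  x_2 = 3959299·3959299+274·239190·239190 = 31352097142801,  y_2 = 3959299·239190+239190·3959299 = 1894049455620
k=3:  x_3 = 3959299·31352097142801+274·239190·1894049455620 = 248264653730785753699,  y_3 = 3959299·1894049455620+239190·31352097142801 = 14998216231173381570

3959299 239190
31352097142801 1894049455620
248264653730785753699 14998216231173381570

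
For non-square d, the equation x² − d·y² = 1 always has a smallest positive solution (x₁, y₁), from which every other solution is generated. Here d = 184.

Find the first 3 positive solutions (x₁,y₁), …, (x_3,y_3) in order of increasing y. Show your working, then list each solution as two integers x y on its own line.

√184 → a₀=13, period (1,1,3,2,1,2,1,2,3,1,1,26); ℓ=12 even so k=11
step 0: (13, 1)  from 13·(1,0) + (0,1)
step 1: (14, 1)  from 1·(13,1) + (1,0)
step 2: (27, 2)  from 1·(14,1) + (13,1)
step 3: (95, 7)  from 3·(27,2) + (14,1)
…
step 5: (312, 23)  from 1·(217,16) + (95,7)
step 6: (841, 62)  from 2·(312,23) + (217,16)
step 7: (1153, 85)  from 1·(841,62) + (312,23)
…
step 9: (10594, 781)  from 3·(3147,232) + (1153,85)
step 10: (13741, 1013)  from 1·(10594,781) + (3147,232)
step 11: (24335, 1794)  from 1·(13741,1013) + (10594,781)
(x₁, y₁) = (24335, 1794);  24335² − 184·1794² = 1 ✓
n=2: (24335,1794)∘(24335,1794) = (24335·24335+184·1794·1794, 24335·1794+1794·24335) = (1184384449,87313980)
n=3: (1184384449,87313980)∘(24335,1794) = (24335·1184384449+184·1794·87313980, 24335·87313980+1794·1184384449) = (57643991108495,4249571404806)

24335 1794
1184384449 87313980
57643991108495 4249571404806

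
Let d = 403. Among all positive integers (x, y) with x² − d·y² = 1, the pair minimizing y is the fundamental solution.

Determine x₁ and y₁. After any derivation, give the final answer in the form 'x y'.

669878 33369

√403 = [20; 13,2,1,3,1,3,1,2,13,40, …], period ℓ=10 (even) → k=9
a_0=20:  p_0=20·1+0=20,  q_0=20·0+1=1
a_1=13:  p_1=13·20+1=261,  q_1=13·1+0=13
a_2=2:  p_2=2·261+20=542,  q_2=2·13+1=27
a_3=1:  p_3=1·542+261=803,  q_3=1·27+13=40
a_4=3:  p_4=3·803+542=2951,  q_4=3·40+27=147
…
a_6=3:  p_6=3·3754+2951=14213,  q_6=3·187+147=708
…
a_8=2:  p_8=2·17967+14213=50147,  q_8=2·895+708=2498
a_9=13:  p_9=13·50147+17967=669878,  q_9=13·2498+895=33369
(x₁, y₁) = (669878, 33369);  669878² − 403·33369² = 1 ✓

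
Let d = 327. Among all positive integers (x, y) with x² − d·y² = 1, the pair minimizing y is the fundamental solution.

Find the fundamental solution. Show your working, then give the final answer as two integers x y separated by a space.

217 12

√327 = [18; 12,36, …], period ℓ=2 (even) → k=1
i=0: a=18 ⇒ p=18, q=1
i=1: a=12 ⇒ p=217, q=12
→ (217, 12).  Check: 217²=47089, 327·12²=47088, difference 1.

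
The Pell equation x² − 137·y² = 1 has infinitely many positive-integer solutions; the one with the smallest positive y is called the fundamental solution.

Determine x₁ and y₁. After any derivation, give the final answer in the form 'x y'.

6083073 519712

√137 = [11; 1,2,2,1,1,2,2,1,22, …], period ℓ=9 (odd) → k=17
step 0: (11, 1)  from 11·(1,0) + (0,1)
step 1: (12, 1)  from 1·(11,1) + (1,0)
step 2: (35, 3)  from 2·(12,1) + (11,1)
…
step 4: (117, 10)  from 1·(82,7) + (35,3)
…
step 7: (1229, 105)  from 2·(515,44) + (199,17)
…
step 10: (41341, 3532)  from 1·(39597,3383) + (1744,149)
…
step 12: (285899, 24426)  from 2·(122279,10447) + (41341,3532)
step 13: (408178, 34873)  from 1·(285899,24426) + (122279,10447)
step 14: (694077, 59299)  from 1·(408178,34873) + (285899,24426)
…
step 16: (4286741, 366241)  from 2·(1796332,153471) + (694077,59299)
step 17: (6083073, 519712)  from 1·(4286741,366241) + (1796332,153471)
(x₁, y₁) = (6083073, 519712);  6083073² − 137·519712² = 1 ✓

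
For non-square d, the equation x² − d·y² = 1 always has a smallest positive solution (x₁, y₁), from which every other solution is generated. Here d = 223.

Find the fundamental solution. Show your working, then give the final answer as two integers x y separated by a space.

d=223: √d = [14; 1,13,1,28] (ℓ=4, even), read p_3/q_3
a_0=14:  p_0=14·1+0=14,  q_0=14·0+1=1
a_1=1:  p_1=1·14+1=15,  q_1=1·1+0=1
a_2=13:  p_2=13·15+14=209,  q_2=13·1+1=14
a_3=1:  p_3=1·209+15=224,  q_3=1·14+1=15
fundamental: x₁=224, y₁=15  (since 50176 − 223·225 = 1)

224 15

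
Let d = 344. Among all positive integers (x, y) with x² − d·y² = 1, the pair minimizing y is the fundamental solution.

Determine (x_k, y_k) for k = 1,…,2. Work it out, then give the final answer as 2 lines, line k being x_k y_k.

10405 561
216528049 11674410

√344 = [18; 1,1,4,1,3,1,4,1,1,36, …], period ℓ=10 (even) → k=9
a_0=18:  p_0=18·1+0=18,  q_0=18·0+1=1
a_1=1:  p_1=1·18+1=19,  q_1=1·1+0=1
…
a_3=4:  p_3=4·37+19=167,  q_3=4·2+1=9
…
a_5=3:  p_5=3·204+167=779,  q_5=3·11+9=42
…
a_7=4:  p_7=4·983+779=4711,  q_7=4·53+42=254
a_8=1:  p_8=1·4711+983=5694,  q_8=1·254+53=307
a_9=1:  p_9=1·5694+4711=10405,  q_9=1·307+254=561
fundamental: x₁=10405, y₁=561  (since 108264025 − 344·314721 = 1)
(10405+561√344)^2 = 216528049 + 11674410√344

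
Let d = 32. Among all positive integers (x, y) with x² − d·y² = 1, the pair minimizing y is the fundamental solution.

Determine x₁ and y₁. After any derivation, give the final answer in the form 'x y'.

17 3

√32 = [5; 1,1,1,10, …], period ℓ=4 (even) → k=3
step 0: (5, 1)  from 5·(1,0) + (0,1)
step 1: (6, 1)  from 1·(5,1) + (1,0)
step 2: (11, 2)  from 1·(6,1) + (5,1)
step 3: (17, 3)  from 1·(11,2) + (6,1)
→ (17, 3).  Check: 17²=289, 32·3²=288, difference 1.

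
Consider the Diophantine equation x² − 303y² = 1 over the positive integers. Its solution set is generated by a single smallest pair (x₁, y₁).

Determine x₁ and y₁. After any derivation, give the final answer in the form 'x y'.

√303 = [17; 2,2,5,2,2,34, …], period ℓ=6 (even) → k=5
i=0: a=17 ⇒ p=17, q=1
…
i=4: a=2 ⇒ p=1027, q=59
i=5: a=2 ⇒ p=2524, q=145
fundamental: x₁=2524, y₁=145  (since 6370576 − 303·21025 = 1)

2524 145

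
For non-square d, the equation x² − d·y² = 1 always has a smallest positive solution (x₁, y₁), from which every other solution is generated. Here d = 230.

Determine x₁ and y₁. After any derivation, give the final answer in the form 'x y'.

91 6

d=230: √d = [15; 6,30] (ℓ=2, even), read p_1/q_1
i=0: a=15 ⇒ p=15, q=1
i=1: a=6 ⇒ p=91, q=6
(x₁, y₁) = (91, 6);  91² − 230·6² = 1 ✓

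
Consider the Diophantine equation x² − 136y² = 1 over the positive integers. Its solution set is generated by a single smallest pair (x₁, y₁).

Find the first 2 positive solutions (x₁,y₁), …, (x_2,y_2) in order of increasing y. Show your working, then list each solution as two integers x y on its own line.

√136 → a₀=11, period (1,1,1,22); ℓ=4 even so k=3
i=0: a=11 ⇒ p=11, q=1
…
i=2: a=1 ⇒ p=23, q=2
i=3: a=1 ⇒ p=35, q=3
(x₁, y₁) = (35, 3);  35² − 136·3² = 1 ✓
(35+3√136)^2 = 2449 + 210√136

35 3
2449 210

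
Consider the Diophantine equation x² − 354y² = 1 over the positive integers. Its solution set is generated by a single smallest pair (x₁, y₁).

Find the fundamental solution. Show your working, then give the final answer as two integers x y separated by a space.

258065 13716

√354 = [18; 1,4,2,2,18,2,2,4,1,36, …], period ℓ=10 (even) → k=9
i=0: a=18 ⇒ p=18, q=1
…
i=2: a=4 ⇒ p=94, q=5
i=3: a=2 ⇒ p=207, q=11
i=4: a=2 ⇒ p=508, q=27
i=5: a=18 ⇒ p=9351, q=497
…
i=8: a=4 ⇒ p=210294, q=11177
i=9: a=1 ⇒ p=258065, q=13716
→ (258065, 13716).  Check: 258065²=66597544225, 354·13716²=66597544224, difference 1.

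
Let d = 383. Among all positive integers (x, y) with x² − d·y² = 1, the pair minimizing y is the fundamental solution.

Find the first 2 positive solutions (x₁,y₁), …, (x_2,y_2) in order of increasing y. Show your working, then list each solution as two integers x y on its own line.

18768 959
704475647 35997024

√383 = [19; 1,1,3,19,3,1,1,38, …], period ℓ=8 (even) → k=7
k=0  a_k=19  p_k/q_k = 19/1
k=1  a_k=1  p_k/q_k = 20/1
…
k=3  a_k=3  p_k/q_k = 137/7
k=4  a_k=19  p_k/q_k = 2642/135
…
k=6  a_k=1  p_k/q_k = 10705/547
k=7  a_k=1  p_k/q_k = 18768/959
→ (18768, 959).  Check: 18768²=352237824, 383·959²=352237823, difference 1.
(x_2, y_2) = (18768·18768 + 383·959·959, 18768·959 + 959·18768) = (704475647, 35997024)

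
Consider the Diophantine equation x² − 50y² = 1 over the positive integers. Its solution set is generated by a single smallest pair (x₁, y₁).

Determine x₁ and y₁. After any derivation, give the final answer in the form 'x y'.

99 14

[7; 14] for √50; ℓ=1 ⇒ convergent index 1
k=0  a_k=7  p_k/q_k = 7/1
k=1  a_k=14  p_k/q_k = 99/14
→ (99, 14).  Check: 99²=9801, 50·14²=9800, difference 1.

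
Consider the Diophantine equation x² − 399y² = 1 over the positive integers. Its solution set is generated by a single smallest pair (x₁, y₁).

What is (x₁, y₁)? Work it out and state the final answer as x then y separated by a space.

20 1

[19; 1,38] for √399; ℓ=2 ⇒ convergent index 1
step 0: (19, 1)  from 19·(1,0) + (0,1)
step 1: (20, 1)  from 1·(19,1) + (1,0)
(x₁, y₁) = (20, 1);  20² − 399·1² = 1 ✓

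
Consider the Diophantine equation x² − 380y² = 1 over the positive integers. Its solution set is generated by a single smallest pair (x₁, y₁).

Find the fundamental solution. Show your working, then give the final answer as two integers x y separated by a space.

√380 = [19; 2,38, …], period ℓ=2 (even) → k=1
a_0=19:  p_0=19·1+0=19,  q_0=19·0+1=1
a_1=2:  p_1=2·19+1=39,  q_1=2·1+0=2
→ (39, 2).  Check: 39²=1521, 380·2²=1520, difference 1.

39 2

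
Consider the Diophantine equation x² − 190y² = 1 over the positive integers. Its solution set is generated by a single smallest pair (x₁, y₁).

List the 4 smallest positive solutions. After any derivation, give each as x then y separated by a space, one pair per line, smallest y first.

52021 3774
5412368881 392654508
563113683064981 40852560317562
58587473808034384321 4250382080167131096

√190 = [13; 1,3,1,1,1,…,3,1,26, …], period ℓ=14 (even) → k=13
i=0: a=13 ⇒ p=13, q=1
…
i=2: a=3 ⇒ p=55, q=4
…
i=5: a=1 ⇒ p=193, q=14
i=6: a=2 ⇒ p=510, q=37
…
i=8: a=2 ⇒ p=2936, q=213
…
i=11: a=1 ⇒ p=11234, q=815
i=12: a=3 ⇒ p=40787, q=2959
i=13: a=1 ⇒ p=52021, q=3774
fundamental: x₁=52021, y₁=3774  (since 2706184441 − 190·14243076 = 1)
(x_2, y_2) = (52021·52021 + 190·3774·3774, 52021·3774 + 3774·52021) = (5412368881, 392654508)
(x_3, y_3) = (52021·5412368881 + 190·3774·392654508, 52021·392654508 + 3774·5412368881) = (563113683064981, 40852560317562)
(x_4, y_4) = (52021·563113683064981 + 190·3774·40852560317562, 52021·40852560317562 + 3774·563113683064981) = (58587473808034384321, 4250382080167131096)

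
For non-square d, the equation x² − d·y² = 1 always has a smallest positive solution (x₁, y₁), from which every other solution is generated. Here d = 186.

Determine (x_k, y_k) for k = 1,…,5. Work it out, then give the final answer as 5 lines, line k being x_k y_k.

7501 550
112530001 8251100
1688175067501 123783001650
25326002250120001 1856992582502200
379940684068125187501 27858602598915002750

√186 → a₀=13, period (1,1,1,3,4,3,1,1,1,26); ℓ=10 even so k=9
a_0=13:  p_0=13·1+0=13,  q_0=13·0+1=1
…
a_3=1:  p_3=1·27+14=41,  q_3=1·2+1=3
…
a_7=1:  p_7=1·2073+641=2714,  q_7=1·152+47=199
a_8=1:  p_8=1·2714+2073=4787,  q_8=1·199+152=351
a_9=1:  p_9=1·4787+2714=7501,  q_9=1·351+199=550
fundamental: x₁=7501, y₁=550  (since 56265001 − 186·302500 = 1)
n=2: (7501,550)∘(7501,550) = (7501·7501+186·550·550, 7501·550+550·7501) = (112530001,8251100)
n=3: (112530001,8251100)∘(7501,550) = (7501·112530001+186·550·8251100, 7501·8251100+550·112530001) = (1688175067501,123783001650)
n=4: (1688175067501,123783001650)∘(7501,550) = (7501·1688175067501+186·550·123783001650, 7501·123783001650+550·1688175067501) = (25326002250120001,1856992582502200)
n=5: (25326002250120001,1856992582502200)∘(7501,550) = (7501·25326002250120001+186·550·1856992582502200, 7501·1856992582502200+550·25326002250120001) = (379940684068125187501,27858602598915002750)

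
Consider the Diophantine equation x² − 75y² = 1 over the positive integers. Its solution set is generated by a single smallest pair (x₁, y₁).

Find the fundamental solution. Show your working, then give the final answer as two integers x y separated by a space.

26 3

√75 = [8; 1,1,1,16, …], period ℓ=4 (even) → k=3
i=0: a=8 ⇒ p=8, q=1
i=1: a=1 ⇒ p=9, q=1
i=2: a=1 ⇒ p=17, q=2
i=3: a=1 ⇒ p=26, q=3
→ (26, 3).  Check: 26²=676, 75·3²=675, difference 1.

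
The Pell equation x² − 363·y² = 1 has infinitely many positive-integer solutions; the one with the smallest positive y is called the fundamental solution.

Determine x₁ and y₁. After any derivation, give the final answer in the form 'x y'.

362 19

√363 = [19; 19,38, …], period ℓ=2 (even) → k=1
step 0: (19, 1)  from 19·(1,0) + (0,1)
step 1: (362, 19)  from 19·(19,1) + (1,0)
→ (362, 19).  Check: 362²=131044, 363·19²=131043, difference 1.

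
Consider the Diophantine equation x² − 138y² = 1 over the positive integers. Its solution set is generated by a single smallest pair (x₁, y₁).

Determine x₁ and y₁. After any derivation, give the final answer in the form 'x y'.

47 4

[11; 1,2,1,22] for √138; ℓ=4 ⇒ convergent index 3
i=0: a=11 ⇒ p=11, q=1
…
i=2: a=2 ⇒ p=35, q=3
i=3: a=1 ⇒ p=47, q=4
→ (47, 4).  Check: 47²=2209, 138·4²=2208, difference 1.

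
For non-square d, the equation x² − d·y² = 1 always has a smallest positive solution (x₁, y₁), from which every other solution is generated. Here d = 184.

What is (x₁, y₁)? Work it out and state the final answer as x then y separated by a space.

24335 1794

d=184: √d = [13; 1,1,3,2,1,2,1,2,3,1,1,26] (ℓ=12, even), read p_11/q_11
k=0  a_k=13  p_k/q_k = 13/1
k=1  a_k=1  p_k/q_k = 14/1
k=2  a_k=1  p_k/q_k = 27/2
k=3  a_k=3  p_k/q_k = 95/7
…
k=5  a_k=1  p_k/q_k = 312/23
k=6  a_k=2  p_k/q_k = 841/62
…
k=8  a_k=2  p_k/q_k = 3147/232
…
k=10  a_k=1  p_k/q_k = 13741/1013
k=11  a_k=1  p_k/q_k = 24335/1794
→ (24335, 1794).  Check: 24335²=592192225, 184·1794²=592192224, difference 1.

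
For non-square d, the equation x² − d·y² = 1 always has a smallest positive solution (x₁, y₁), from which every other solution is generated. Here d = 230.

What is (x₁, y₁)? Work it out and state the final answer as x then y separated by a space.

91 6

√230 = [15; 6,30, …], period ℓ=2 (even) → k=1
k=0  a_k=15  p_k/q_k = 15/1
k=1  a_k=6  p_k/q_k = 91/6
fundamental: x₁=91, y₁=6  (since 8281 − 230·36 = 1)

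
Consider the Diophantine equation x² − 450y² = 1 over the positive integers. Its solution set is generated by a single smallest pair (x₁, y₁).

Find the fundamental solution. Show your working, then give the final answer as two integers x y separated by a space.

d=450: √d = [21; 4,1,2,4,2,1,4,42] (ℓ=8, even), read p_7/q_7
step 0: (21, 1)  from 21·(1,0) + (0,1)
step 1: (85, 4)  from 4·(21,1) + (1,0)
…
step 6: (4179, 197)  from 1·(2885,136) + (1294,61)
step 7: (19601, 924)  from 4·(4179,197) + (2885,136)
(x₁, y₁) = (19601, 924);  19601² − 450·924² = 1 ✓

19601 924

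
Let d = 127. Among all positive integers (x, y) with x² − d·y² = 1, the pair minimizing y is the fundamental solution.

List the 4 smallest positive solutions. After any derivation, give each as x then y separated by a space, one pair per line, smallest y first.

√127 = [11; 3,1,2,2,7,11,7,2,2,1,3,22, …], period ℓ=12 (even) → k=11
k=0  a_k=11  p_k/q_k = 11/1
k=1  a_k=3  p_k/q_k = 34/3
k=2  a_k=1  p_k/q_k = 45/4
k=3  a_k=2  p_k/q_k = 124/11
k=4  a_k=2  p_k/q_k = 293/26
k=5  a_k=7  p_k/q_k = 2175/193
k=6  a_k=11  p_k/q_k = 24218/2149
k=7  a_k=7  p_k/q_k = 171701/15236
k=8  a_k=2  p_k/q_k = 367620/32621
k=9  a_k=2  p_k/q_k = 906941/80478
k=10  a_k=1  p_k/q_k = 1274561/113099
k=11  a_k=3  p_k/q_k = 4730624/419775
fundamental: x₁=4730624, y₁=419775  (since 22378803429376 − 127·176211050625 = 1)
(4730624+419775√127)^2 = 44757606858751 + 3971595379200√127
(4730624+419775√127)^3 = 423462818377139450624 + 37576248838264821825√127
(4730624+419775√127)^4 = 4006486743445029115330560001 + 355518209168531397366758400√127

4730624 419775
44757606858751 3971595379200
423462818377139450624 37576248838264821825
4006486743445029115330560001 355518209168531397366758400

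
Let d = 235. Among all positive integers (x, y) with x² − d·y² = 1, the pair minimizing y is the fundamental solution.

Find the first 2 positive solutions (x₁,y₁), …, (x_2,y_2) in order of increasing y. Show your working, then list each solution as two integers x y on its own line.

46 3
4231 276

√235 = [15; 3,30, …], period ℓ=2 (even) → k=1
step 0: (15, 1)  from 15·(1,0) + (0,1)
step 1: (46, 3)  from 3·(15,1) + (1,0)
→ (46, 3).  Check: 46²=2116, 235·3²=2115, difference 1.
k=2:  x_2 = 46·46+235·3·3 = 4231,  y_2 = 46·3+3·46 = 276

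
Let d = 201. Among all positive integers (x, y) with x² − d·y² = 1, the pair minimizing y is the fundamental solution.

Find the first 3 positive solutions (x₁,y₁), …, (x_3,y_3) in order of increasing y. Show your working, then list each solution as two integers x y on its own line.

515095 36332
530645718049 37428863080
546665912276384215 38558840456348868

√201 = [14; 5,1,1,1,2,…,1,5,28, …], period ℓ=14 (even) → k=13
step 0: (14, 1)  from 14·(1,0) + (0,1)
step 1: (71, 5)  from 5·(14,1) + (1,0)
…
step 4: (241, 17)  from 1·(156,11) + (85,6)
…
step 6: (879, 62)  from 1·(638,45) + (241,17)
step 7: (7670, 541)  from 8·(879,62) + (638,45)
…
step 10: (33317, 2350)  from 1·(24768,1747) + (8549,603)
step 11: (58085, 4097)  from 1·(33317,2350) + (24768,1747)
step 12: (91402, 6447)  from 1·(58085,4097) + (33317,2350)
step 13: (515095, 36332)  from 5·(91402,6447) + (58085,4097)
(x₁, y₁) = (515095, 36332);  515095² − 201·36332² = 1 ✓
(515095+36332√201)^2 = 530645718049 + 37428863080√201
(515095+36332√201)^3 = 546665912276384215 + 38558840456348868√201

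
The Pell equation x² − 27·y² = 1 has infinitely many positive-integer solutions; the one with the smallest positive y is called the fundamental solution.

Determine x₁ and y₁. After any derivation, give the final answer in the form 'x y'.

d=27: √d = [5; 5,10] (ℓ=2, even), read p_1/q_1
a_0=5:  p_0=5·1+0=5,  q_0=5·0+1=1
a_1=5:  p_1=5·5+1=26,  q_1=5·1+0=5
(x₁, y₁) = (26, 5);  26² − 27·5² = 1 ✓

26 5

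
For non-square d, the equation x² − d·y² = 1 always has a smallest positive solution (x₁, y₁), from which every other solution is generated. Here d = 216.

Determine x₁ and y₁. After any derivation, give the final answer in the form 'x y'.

√216 = [14; 1,2,3,2,1,28, …], period ℓ=6 (even) → k=5
step 0: (14, 1)  from 14·(1,0) + (0,1)
…
step 2: (44, 3)  from 2·(15,1) + (14,1)
…
step 4: (338, 23)  from 2·(147,10) + (44,3)
step 5: (485, 33)  from 1·(338,23) + (147,10)
(x₁, y₁) = (485, 33);  485² − 216·33² = 1 ✓

485 33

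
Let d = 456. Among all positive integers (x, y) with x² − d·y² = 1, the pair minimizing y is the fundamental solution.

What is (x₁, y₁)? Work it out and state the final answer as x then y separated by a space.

d=456: √d = [21; 2,1,4,1,2,42] (ℓ=6, even), read p_5/q_5
k=0  a_k=21  p_k/q_k = 21/1
k=1  a_k=2  p_k/q_k = 43/2
…
k=3  a_k=4  p_k/q_k = 299/14
k=4  a_k=1  p_k/q_k = 363/17
k=5  a_k=2  p_k/q_k = 1025/48
fundamental: x₁=1025, y₁=48  (since 1050625 − 456·2304 = 1)

1025 48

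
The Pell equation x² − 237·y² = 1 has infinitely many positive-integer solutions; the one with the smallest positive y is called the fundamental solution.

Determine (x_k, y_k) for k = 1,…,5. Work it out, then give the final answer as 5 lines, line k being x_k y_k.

228151 14820
104105757601 6762395640
47503665404623351 3085694655308460
21676017531356338550401 1408008642599798519280
9890810151545456327820453751 642477159632487569289194100

√237 → a₀=15, period (2,1,1,7,10,7,1,1,2,30); ℓ=10 even so k=9
step 0: (15, 1)  from 15·(1,0) + (0,1)
step 1: (31, 2)  from 2·(15,1) + (1,0)
…
step 3: (77, 5)  from 1·(46,3) + (31,2)
step 4: (585, 38)  from 7·(77,5) + (46,3)
step 5: (5927, 385)  from 10·(585,38) + (77,5)
step 6: (42074, 2733)  from 7·(5927,385) + (585,38)
…
step 8: (90075, 5851)  from 1·(48001,3118) + (42074,2733)
step 9: (228151, 14820)  from 2·(90075,5851) + (48001,3118)
→ (228151, 14820).  Check: 228151²=52052878801, 237·14820²=52052878800, difference 1.
(x_2, y_2) = (228151·228151 + 237·14820·14820, 228151·14820 + 14820·228151) = (104105757601, 6762395640)
(x_3, y_3) = (228151·104105757601 + 237·14820·6762395640, 228151·6762395640 + 14820·104105757601) = (47503665404623351, 3085694655308460)
(x_4, y_4) = (228151·47503665404623351 + 237·14820·3085694655308460, 228151·3085694655308460 + 14820·47503665404623351) = (21676017531356338550401, 1408008642599798519280)
(x_5, y_5) = (228151·21676017531356338550401 + 237·14820·1408008642599798519280, 228151·1408008642599798519280 + 14820·21676017531356338550401) = (9890810151545456327820453751, 642477159632487569289194100)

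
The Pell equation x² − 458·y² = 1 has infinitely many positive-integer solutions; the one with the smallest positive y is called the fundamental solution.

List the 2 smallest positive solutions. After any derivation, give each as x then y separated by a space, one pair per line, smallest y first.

d=458: √d = [21; 2,2,42] (ℓ=3, odd), read p_5/q_5
a_0=21:  p_0=21·1+0=21,  q_0=21·0+1=1
a_1=2:  p_1=2·21+1=43,  q_1=2·1+0=2
a_2=2:  p_2=2·43+21=107,  q_2=2·2+1=5
a_3=42:  p_3=42·107+43=4537,  q_3=42·5+2=212
a_4=2:  p_4=2·4537+107=9181,  q_4=2·212+5=429
a_5=2:  p_5=2·9181+4537=22899,  q_5=2·429+212=1070
(x₁, y₁) = (22899, 1070);  22899² − 458·1070² = 1 ✓
n=2: (22899,1070)∘(22899,1070) = (22899·22899+458·1070·1070, 22899·1070+1070·22899) = (1048728401,49003860)

22899 1070
1048728401 49003860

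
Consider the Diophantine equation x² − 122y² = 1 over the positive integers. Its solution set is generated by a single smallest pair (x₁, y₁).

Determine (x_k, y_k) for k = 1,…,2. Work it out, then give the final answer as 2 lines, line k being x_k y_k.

243 22
118097 10692

d=122: √d = [11; 22] (ℓ=1, odd), read p_1/q_1
k=0  a_k=11  p_k/q_k = 11/1
k=1  a_k=22  p_k/q_k = 243/22
→ (243, 22).  Check: 243²=59049, 122·22²=59048, difference 1.
(243+22√122)^2 = 118097 + 10692√122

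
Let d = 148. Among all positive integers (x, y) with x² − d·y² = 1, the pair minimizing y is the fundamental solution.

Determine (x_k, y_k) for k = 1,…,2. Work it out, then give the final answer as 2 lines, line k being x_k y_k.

73 6
10657 876

√148 = [12; 6,24, …], period ℓ=2 (even) → k=1
a_0=12:  p_0=12·1+0=12,  q_0=12·0+1=1
a_1=6:  p_1=6·12+1=73,  q_1=6·1+0=6
(x₁, y₁) = (73, 6);  73² − 148·6² = 1 ✓
(73+6√148)^2 = 10657 + 876√148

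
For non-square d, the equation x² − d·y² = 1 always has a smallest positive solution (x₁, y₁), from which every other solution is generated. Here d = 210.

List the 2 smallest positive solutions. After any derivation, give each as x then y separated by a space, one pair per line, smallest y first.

29 2
1681 116

[14; 2,28] for √210; ℓ=2 ⇒ convergent index 1
i=0: a=14 ⇒ p=14, q=1
i=1: a=2 ⇒ p=29, q=2
fundamental: x₁=29, y₁=2  (since 841 − 210·4 = 1)
(x_2, y_2) = (29·29 + 210·2·2, 29·2 + 2·29) = (1681, 116)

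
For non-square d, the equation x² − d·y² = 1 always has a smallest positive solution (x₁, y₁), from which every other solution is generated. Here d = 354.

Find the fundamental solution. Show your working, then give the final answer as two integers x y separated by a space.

d=354: √d = [18; 1,4,2,2,18,2,2,4,1,36] (ℓ=10, even), read p_9/q_9
k=0  a_k=18  p_k/q_k = 18/1
…
k=5  a_k=18  p_k/q_k = 9351/497
k=6  a_k=2  p_k/q_k = 19210/1021
k=7  a_k=2  p_k/q_k = 47771/2539
k=8  a_k=4  p_k/q_k = 210294/11177
k=9  a_k=1  p_k/q_k = 258065/13716
(x₁, y₁) = (258065, 13716);  258065² − 354·13716² = 1 ✓

258065 13716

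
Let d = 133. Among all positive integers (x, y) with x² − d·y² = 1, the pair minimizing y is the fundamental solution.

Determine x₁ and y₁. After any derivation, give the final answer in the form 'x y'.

√133 → a₀=11, period (1,1,7,5,1,…,1,1,22); ℓ=16 even so k=15
a_0=11:  p_0=11·1+0=11,  q_0=11·0+1=1
a_1=1:  p_1=1·11+1=12,  q_1=1·1+0=1
a_2=1:  p_2=1·12+11=23,  q_2=1·1+1=2
a_3=7:  p_3=7·23+12=173,  q_3=7·2+1=15
a_4=5:  p_4=5·173+23=888,  q_4=5·15+2=77
a_5=1:  p_5=1·888+173=1061,  q_5=1·77+15=92
a_6=1:  p_6=1·1061+888=1949,  q_6=1·92+77=169
a_7=1:  p_7=1·1949+1061=3010,  q_7=1·169+92=261
a_8=2:  p_8=2·3010+1949=7969,  q_8=2·261+169=691
a_9=1:  p_9=1·7969+3010=10979,  q_9=1·691+261=952
a_10=1:  p_10=1·10979+7969=18948,  q_10=1·952+691=1643
a_11=1:  p_11=1·18948+10979=29927,  q_11=1·1643+952=2595
a_12=5:  p_12=5·29927+18948=168583,  q_12=5·2595+1643=14618
a_13=7:  p_13=7·168583+29927=1210008,  q_13=7·14618+2595=104921
a_14=1:  p_14=1·1210008+168583=1378591,  q_14=1·104921+14618=119539
a_15=1:  p_15=1·1378591+1210008=2588599,  q_15=1·119539+104921=224460
fundamental: x₁=2588599, y₁=224460  (since 6700844782801 − 133·50382291600 = 1)

2588599 224460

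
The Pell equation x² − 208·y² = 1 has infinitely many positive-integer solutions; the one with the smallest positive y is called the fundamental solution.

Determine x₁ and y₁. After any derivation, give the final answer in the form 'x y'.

649 45

√208 = [14; 2,2,1,2,2,28, …], period ℓ=6 (even) → k=5
step 0: (14, 1)  from 14·(1,0) + (0,1)
step 1: (29, 2)  from 2·(14,1) + (1,0)
…
step 3: (101, 7)  from 1·(72,5) + (29,2)
step 4: (274, 19)  from 2·(101,7) + (72,5)
step 5: (649, 45)  from 2·(274,19) + (101,7)
(x₁, y₁) = (649, 45);  649² − 208·45² = 1 ✓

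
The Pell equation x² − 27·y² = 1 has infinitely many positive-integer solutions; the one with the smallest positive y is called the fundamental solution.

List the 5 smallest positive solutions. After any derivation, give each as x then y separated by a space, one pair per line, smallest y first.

26 5
1351 260
70226 13515
3650401 702520
189750626 36517525

[5; 5,10] for √27; ℓ=2 ⇒ convergent index 1
a_0=5:  p_0=5·1+0=5,  q_0=5·0+1=1
a_1=5:  p_1=5·5+1=26,  q_1=5·1+0=5
fundamental: x₁=26, y₁=5  (since 676 − 27·25 = 1)
(26+5√27)^2 = 1351 + 260√27
(26+5√27)^3 = 70226 + 13515√27
(26+5√27)^4 = 3650401 + 702520√27
(26+5√27)^5 = 189750626 + 36517525√27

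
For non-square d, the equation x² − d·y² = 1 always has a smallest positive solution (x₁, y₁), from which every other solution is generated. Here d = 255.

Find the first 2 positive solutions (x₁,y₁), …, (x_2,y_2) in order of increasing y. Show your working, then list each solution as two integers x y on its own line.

√255 = [15; 1,30, …], period ℓ=2 (even) → k=1
a_0=15:  p_0=15·1+0=15,  q_0=15·0+1=1
a_1=1:  p_1=1·15+1=16,  q_1=1·1+0=1
→ (16, 1).  Check: 16²=256, 255·1²=255, difference 1.
k=2:  x_2 = 16·16+255·1·1 = 511,  y_2 = 16·1+1·16 = 32

16 1
511 32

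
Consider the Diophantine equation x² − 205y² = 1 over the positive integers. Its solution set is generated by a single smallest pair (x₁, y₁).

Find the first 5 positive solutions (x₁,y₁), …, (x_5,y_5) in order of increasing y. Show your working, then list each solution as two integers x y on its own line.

39689 2772
3150433441 220035816
250075105640009 17466002999676
19850461732342200961 1386416385888245712
1575689951139784122242249 110050959861571165127460

d=205: √d = [14; 3,6,1,4,1,6,3,28] (ℓ=8, even), read p_7/q_7
i=0: a=14 ⇒ p=14, q=1
…
i=2: a=6 ⇒ p=272, q=19
i=3: a=1 ⇒ p=315, q=22
…
i=5: a=1 ⇒ p=1847, q=129
i=6: a=6 ⇒ p=12614, q=881
i=7: a=3 ⇒ p=39689, q=2772
→ (39689, 2772).  Check: 39689²=1575216721, 205·2772²=1575216720, difference 1.
(x_2, y_2) = (39689·39689 + 205·2772·2772, 39689·2772 + 2772·39689) = (3150433441, 220035816)
(x_3, y_3) = (39689·3150433441 + 205·2772·220035816, 39689·220035816 + 2772·3150433441) = (250075105640009, 17466002999676)
(x_4, y_4) = (39689·250075105640009 + 205·2772·17466002999676, 39689·17466002999676 + 2772·250075105640009) = (19850461732342200961, 1386416385888245712)
(x_5, y_5) = (39689·19850461732342200961 + 205·2772·1386416385888245712, 39689·1386416385888245712 + 2772·19850461732342200961) = (1575689951139784122242249, 110050959861571165127460)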